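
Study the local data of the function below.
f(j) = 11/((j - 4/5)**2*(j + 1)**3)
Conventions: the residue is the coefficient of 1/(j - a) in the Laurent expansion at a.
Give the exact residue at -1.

The residue is 6875/2187.

At the order-3 pole -1 set g(j) = (j - (-1))^3*f(j) = 11/(j - 4/5)**2.
Order-3 pole: residue = g''(a)/2; g''(-1) = 13750/2187, so the residue is 6875/2187.


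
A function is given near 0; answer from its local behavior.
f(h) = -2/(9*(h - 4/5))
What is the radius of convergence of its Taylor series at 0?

The radius of convergence is 4/5.

Denominator factor (h - 4/5): pole of order 1 at 4/5, modulus 4/5.
The radius of convergence is the smallest modulus among the singular points: 4/5.


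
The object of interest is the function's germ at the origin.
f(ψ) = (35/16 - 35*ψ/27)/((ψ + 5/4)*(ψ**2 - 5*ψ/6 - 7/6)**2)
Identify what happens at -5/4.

The denominator factor ψ + 5/4 vanishes at -5/4 and appears to the power 1; the numerator there equals 1645/432, nonzero, and no other factor vanishes.
Hence a pole whose order is the multiplicity, 1.

The point is a pole of order 1.


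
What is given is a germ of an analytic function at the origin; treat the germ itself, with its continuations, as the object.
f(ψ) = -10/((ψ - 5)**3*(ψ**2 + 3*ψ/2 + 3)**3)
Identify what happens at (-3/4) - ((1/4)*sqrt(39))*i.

The denominator factor ψ**2 + 3*ψ/2 + 3 vanishes at (-3/4) - ((1/4)*sqrt(39))*i and appears to the power 3; the numerator there equals -10, nonzero, and no other factor vanishes.
Hence a pole whose order is the multiplicity, 3.

The point is a pole of order 3.


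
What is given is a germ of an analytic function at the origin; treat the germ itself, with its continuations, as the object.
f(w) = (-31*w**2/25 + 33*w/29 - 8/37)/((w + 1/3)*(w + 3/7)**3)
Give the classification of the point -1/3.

The point is a pole of order 1.

The denominator factor w + 1/3 vanishes at -1/3 and appears to the power 1; the numerator there equals -177038/241425, nonzero, and no other factor vanishes.
Hence a pole whose order is the multiplicity, 1.


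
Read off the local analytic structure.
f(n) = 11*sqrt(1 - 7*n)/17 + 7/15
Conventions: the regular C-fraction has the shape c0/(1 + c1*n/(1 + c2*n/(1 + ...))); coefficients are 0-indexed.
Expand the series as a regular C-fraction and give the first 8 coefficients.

Taylor coefficients (expand at 0): a_0 = 284/255, a_1 = -77/34, a_2 = -539/136, a_3 = -3773/272, a_4 = -132055/2176, a_5 = -1294139/4352, a_6 = -27176919/17408, a_7 = -298946109/34816.
c0 = a_0 = 284/255. Peel one level at a time: if S = 1 + c*n/S' with S'(0) = 1, then c is the n-coefficient of S and S' = c*n/(S - 1).
S_1 = c0/f = 1 + (1155/568)*n + (2482095/322624)*n^2 + ...; c1 = 1155/568.
S_2 = c1*n/(S_1 - 1) = 1 + (-2149/568)*n + (-49/16)*n^2 + ...; c2 = -2149/568.
S_3 = c2*n/(S_2 - 1) = 1 + (-497/614)*n + (-205261/94249)*n^2 + ...; c3 = -497/614.
S_4 = c3*n/(S_3 - 1) = 1 + (-826/307)*n + (-49/16)*n^2 + ...; c4 = -826/307.
S_5 = c4*n/(S_4 - 1) = 1 + (-2149/1888)*n + (-9582391/3564544)*n^2 + ...; c5 = -2149/1888.
S_6 = c5*n/(S_5 - 1) = 1 + (-4459/1888)*n + (-49/16)*n^2 + ...; c6 = -4459/1888.
S_7 = c6*n/(S_6 - 1) = 1 + (-118/91)*n + ...; c7 = -118/91.

The regular C-fraction coefficients are [284/255, 1155/568, -2149/568, -497/614, -826/307, -2149/1888, -4459/1888, -118/91].


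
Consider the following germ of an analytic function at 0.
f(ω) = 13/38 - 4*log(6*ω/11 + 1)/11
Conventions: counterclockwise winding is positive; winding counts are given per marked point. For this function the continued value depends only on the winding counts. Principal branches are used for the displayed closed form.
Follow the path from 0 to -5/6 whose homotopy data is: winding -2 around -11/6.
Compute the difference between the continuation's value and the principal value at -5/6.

Continued minus principal equals (16/11)*pi*i.

The rational part is single-valued and drops out of the difference; each branch term changes only by its own monodromy.
(-4/11)*log(1 - ω/(-11/6)): each positive loop around -11/6 adds 2*pi*i to the log, so winding -2 contributes (-4/11)*(-2)*2*pi*i = (16/11)*pi*i.
Summing the contributions at ω = -5/6 gives (16/11)*pi*i.


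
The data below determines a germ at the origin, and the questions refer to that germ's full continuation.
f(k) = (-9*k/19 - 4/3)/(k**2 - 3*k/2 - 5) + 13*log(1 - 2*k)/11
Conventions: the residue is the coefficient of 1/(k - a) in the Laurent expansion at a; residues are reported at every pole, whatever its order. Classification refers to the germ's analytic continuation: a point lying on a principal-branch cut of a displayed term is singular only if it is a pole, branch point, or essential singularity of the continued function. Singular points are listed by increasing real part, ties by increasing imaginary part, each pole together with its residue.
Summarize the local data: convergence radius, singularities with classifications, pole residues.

Denominator factor (k**2 - 3*k/2 - 5): discriminant 89/4, real irrational roots 3/4 + (1/4)*sqrt(89) and 3/4 - (1/4)*sqrt(89); poles of order 1, moduli 3/4 + (1/4)*sqrt(89) and -3/4 + (1/4)*sqrt(89).
Branch term (13/11)*log(1 - k/(1/2)): its argument vanishes at k = 1/2, a logarithmic branch point, modulus 1/2.
The radius of convergence is the smallest modulus among the singular points: 1/2.
The branch term is analytic at 3/4 - (1/4)*sqrt(89) and contributes nothing to the residue; only the rational part matters.
The factor k**2 - 3*k/2 - 5 splits as (k - a)(k - a') with a = 3/4 - (1/4)*sqrt(89), a' = 3/4 + (1/4)*sqrt(89). At the order-1 pole a set g(k) = (k - a)*(rational part) = [-9*k/19 - 4/3] / (k - a').
Simple pole: residue = g(a) at a = 3/4 - (1/4)*sqrt(89), which is -9/38 + (385/10146)*sqrt(89).
The branch term is analytic at 3/4 + (1/4)*sqrt(89) and contributes nothing to the residue; only the rational part matters.
The factor k**2 - 3*k/2 - 5 splits as (k - a)(k - a') with a = 3/4 + (1/4)*sqrt(89), a' = 3/4 - (1/4)*sqrt(89). At the order-1 pole a set g(k) = (k - a)*(rational part) = [-9*k/19 - 4/3] / (k - a').
Simple pole: residue = g(a) at a = 3/4 + (1/4)*sqrt(89), which is -9/38 - (385/10146)*sqrt(89).
List the singular points by increasing real part (a conjugate pair: the negative imaginary part first).

Radius of convergence at 0: 1/2.
At 3/4 - (1/4)*sqrt(89): a pole of order 1; residue -9/38 + (385/10146)*sqrt(89).
At 1/2: a logarithmic branch point.
At 3/4 + (1/4)*sqrt(89): a pole of order 1; residue -9/38 - (385/10146)*sqrt(89).


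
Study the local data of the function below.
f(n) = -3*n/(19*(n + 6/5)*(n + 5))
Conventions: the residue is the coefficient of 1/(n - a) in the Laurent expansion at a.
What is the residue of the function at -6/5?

The residue is 18/361.

At the order-1 pole -6/5 set g(n) = (n - (-6/5))*f(n) = -3*n/(19*(n + 5)).
Simple pole: residue = g(a) at a = -6/5, which is 18/361.


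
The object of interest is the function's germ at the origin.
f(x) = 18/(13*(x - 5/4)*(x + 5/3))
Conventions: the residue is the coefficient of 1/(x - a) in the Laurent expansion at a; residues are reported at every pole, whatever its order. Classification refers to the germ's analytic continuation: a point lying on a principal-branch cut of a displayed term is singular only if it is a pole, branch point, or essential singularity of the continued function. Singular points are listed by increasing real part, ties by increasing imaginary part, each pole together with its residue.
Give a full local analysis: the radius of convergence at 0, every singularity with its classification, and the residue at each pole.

Radius of convergence at 0: 5/4.
At -5/3: a pole of order 1; residue -216/455.
At 5/4: a pole of order 1; residue 216/455.

Denominator factor (x - 5/4): pole of order 1 at 5/4, modulus 5/4.
Denominator factor (x + 5/3): pole of order 1 at -5/3, modulus 5/3.
The radius of convergence is the smallest modulus among the singular points: 5/4.
At the order-1 pole -5/3 set g(x) = (x - (-5/3))*f(x) = 18/(13*(x - 5/4)).
Simple pole: residue = g(a) at a = -5/3, which is -216/455.
At the order-1 pole 5/4 set g(x) = (x - (5/4))*f(x) = 18/(13*(x + 5/3)).
Simple pole: residue = g(a) at a = 5/4, which is 216/455.
List the singular points by increasing real part (a conjugate pair: the negative imaginary part first).


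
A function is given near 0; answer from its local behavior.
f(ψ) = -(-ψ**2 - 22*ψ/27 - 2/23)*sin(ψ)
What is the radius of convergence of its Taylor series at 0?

The factor -sin(ψ) is entire and contributes no finite singular point.
The polynomial part has no poles.
No finite singular points: the Taylor series at 0 converges everywhere.

The radius of convergence is infinite.


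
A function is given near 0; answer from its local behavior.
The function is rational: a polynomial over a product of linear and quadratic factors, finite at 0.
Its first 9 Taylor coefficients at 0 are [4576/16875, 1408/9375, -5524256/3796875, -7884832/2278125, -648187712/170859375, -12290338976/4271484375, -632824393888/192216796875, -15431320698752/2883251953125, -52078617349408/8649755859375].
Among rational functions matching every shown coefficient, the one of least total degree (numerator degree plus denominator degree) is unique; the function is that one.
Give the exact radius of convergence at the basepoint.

No rational of total degree below 7 reproduces all 9 coefficients; solving the [2/5] Pade equations on them gives f(ζ) = (14*ζ**2/11 + 17*ζ/18 - 13/30)/((ζ - 5/4)**3*(ζ**2 - 3*ζ/11 + 9/11)), whose expansion matches every shown term.
Denominator factor (ζ - 5/4)^3: pole of order 3 at 5/4, modulus 5/4.
Denominator factor (ζ**2 - 3*ζ/11 + 9/11): discriminant -387/121, complex-conjugate roots (3/22) + ((3/22)*sqrt(43))*i and (3/22) - ((3/22)*sqrt(43))*i; poles of order 1, moduli (3/11)*sqrt(11) and (3/11)*sqrt(11).
The radius of convergence is the smallest modulus among the singular points: (3/11)*sqrt(11).

The radius of convergence is (3/11)*sqrt(11).


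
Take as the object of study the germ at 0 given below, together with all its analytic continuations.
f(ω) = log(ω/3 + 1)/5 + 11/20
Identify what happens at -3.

The term (1/5)*log(1 - ω/(-3)) has argument 1 - -3/(-3) = 0 at -3: a logarithmic (infinitely-sheeted) branch point; the remaining terms are analytic or single-valued there.

The point is a logarithmic branch point.


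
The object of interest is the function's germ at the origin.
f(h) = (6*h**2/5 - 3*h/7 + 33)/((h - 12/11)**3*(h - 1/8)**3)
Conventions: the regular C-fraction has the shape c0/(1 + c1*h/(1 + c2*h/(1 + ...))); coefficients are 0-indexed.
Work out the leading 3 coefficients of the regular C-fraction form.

Taylor coefficients (expand at 0): a_0 = 117128/9, a_1 = 2435730/7, a_2 = 5592477341/945.
c0 = a_0 = 117128/9. Peel one level at a time: if S = 1 + c*h/S' with S'(0) = 1, then c is the h-coefficient of S and S' = c*h/(S - 1).
S_1 = c0/f = 1 + (-8235/308)*h + (370164881/1422960)*h^2 + ...; c1 = -8235/308.
S_2 = c1*h/(S_1 - 1) = 1 + (370164881/38045700)*h + ...; c2 = 370164881/38045700.

The regular C-fraction coefficients are [117128/9, -8235/308, 370164881/38045700].


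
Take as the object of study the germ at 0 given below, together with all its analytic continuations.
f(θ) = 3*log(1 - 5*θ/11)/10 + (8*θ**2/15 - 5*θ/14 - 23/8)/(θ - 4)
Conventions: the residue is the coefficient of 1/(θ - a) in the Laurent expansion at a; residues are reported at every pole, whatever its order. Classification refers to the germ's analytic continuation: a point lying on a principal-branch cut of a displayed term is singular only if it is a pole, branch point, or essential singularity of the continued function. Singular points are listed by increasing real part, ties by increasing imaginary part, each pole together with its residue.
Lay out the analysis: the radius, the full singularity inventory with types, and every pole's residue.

Denominator factor (θ - 4): pole of order 1 at 4, modulus 4.
Branch term (3/10)*log(1 - θ/(11/5)): its argument vanishes at θ = 11/5, a logarithmic branch point, modulus 11/5.
The radius of convergence is the smallest modulus among the singular points: 11/5.
The branch term is analytic at 4 and contributes nothing to the residue; only the rational part matters.
At the order-1 pole 4 set g(θ) = (θ - (4))*(rational part) = 8*θ**2/15 - 5*θ/14 - 23/8.
Simple pole: residue = g(a) at a = 4, which is 3553/840.
List the singular points by increasing real part (a conjugate pair: the negative imaginary part first).

Radius of convergence at 0: 11/5.
At 11/5: a logarithmic branch point.
At 4: a pole of order 1; residue 3553/840.


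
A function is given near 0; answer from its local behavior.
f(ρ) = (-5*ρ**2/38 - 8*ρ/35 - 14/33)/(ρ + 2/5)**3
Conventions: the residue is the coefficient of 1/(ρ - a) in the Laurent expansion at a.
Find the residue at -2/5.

At the order-3 pole -2/5 set g(ρ) = (ρ - (-2/5))^3*f(ρ) = -5*ρ**2/38 - 8*ρ/35 - 14/33.
Order-3 pole: residue = g''(a)/2; g''(-2/5) = -5/19, so the residue is -5/38.

The residue is -5/38.


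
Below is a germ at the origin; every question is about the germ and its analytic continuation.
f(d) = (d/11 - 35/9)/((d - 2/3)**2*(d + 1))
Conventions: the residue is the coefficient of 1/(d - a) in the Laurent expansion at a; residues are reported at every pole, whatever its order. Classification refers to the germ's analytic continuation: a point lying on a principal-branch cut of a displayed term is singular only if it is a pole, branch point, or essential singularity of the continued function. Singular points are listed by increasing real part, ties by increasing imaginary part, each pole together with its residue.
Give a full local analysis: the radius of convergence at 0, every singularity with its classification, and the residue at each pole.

Denominator factor (d - 2/3)^2: pole of order 2 at 2/3, modulus 2/3.
Denominator factor (d + 1): pole of order 1 at -1, modulus 1.
The radius of convergence is the smallest modulus among the singular points: 2/3.
At the order-1 pole -1 set g(d) = (d - (-1))*f(d) = (d/11 - 35/9)/(d - 2/3)**2.
Simple pole: residue = g(a) at a = -1, which is -394/275.
At the order-2 pole 2/3 set g(d) = (d - (2/3))^2*f(d) = (d/11 - 35/9)/(d + 1).
Order-2 pole: residue = g'(a); g'(2/3) = 394/275, so the residue is 394/275.
List the singular points by increasing real part (a conjugate pair: the negative imaginary part first).

Radius of convergence at 0: 2/3.
At -1: a pole of order 1; residue -394/275.
At 2/3: a pole of order 2; residue 394/275.


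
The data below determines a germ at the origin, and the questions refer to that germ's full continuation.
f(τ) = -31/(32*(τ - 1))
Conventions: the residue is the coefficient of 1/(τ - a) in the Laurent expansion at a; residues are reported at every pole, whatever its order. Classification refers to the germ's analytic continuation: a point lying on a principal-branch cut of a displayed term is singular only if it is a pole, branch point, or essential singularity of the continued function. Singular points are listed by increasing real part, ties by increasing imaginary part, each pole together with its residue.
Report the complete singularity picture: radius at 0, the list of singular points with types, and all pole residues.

Denominator factor (τ - 1): pole of order 1 at 1, modulus 1.
The radius of convergence is the smallest modulus among the singular points: 1.
At the order-1 pole 1 set g(τ) = (τ - (1))*f(τ) = -31/32.
Simple pole: residue = g(a) at a = 1, which is -31/32.

Radius of convergence at 0: 1.
At 1: a pole of order 1; residue -31/32.


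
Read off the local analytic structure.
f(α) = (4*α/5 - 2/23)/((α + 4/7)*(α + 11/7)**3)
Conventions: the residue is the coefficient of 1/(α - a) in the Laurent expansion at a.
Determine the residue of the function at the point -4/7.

The residue is -438/805.

At the order-1 pole -4/7 set g(α) = (α - (-4/7))*f(α) = (4*α/5 - 2/23)/(α + 11/7)**3.
Simple pole: residue = g(a) at a = -4/7, which is -438/805.


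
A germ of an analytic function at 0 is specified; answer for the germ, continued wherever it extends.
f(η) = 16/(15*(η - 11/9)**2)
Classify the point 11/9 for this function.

The point is a pole of order 2.

The denominator factor η - 11/9 vanishes at 11/9 and appears to the power 2; the numerator there equals 16/15, nonzero, and no other factor vanishes.
Hence a pole whose order is the multiplicity, 2.


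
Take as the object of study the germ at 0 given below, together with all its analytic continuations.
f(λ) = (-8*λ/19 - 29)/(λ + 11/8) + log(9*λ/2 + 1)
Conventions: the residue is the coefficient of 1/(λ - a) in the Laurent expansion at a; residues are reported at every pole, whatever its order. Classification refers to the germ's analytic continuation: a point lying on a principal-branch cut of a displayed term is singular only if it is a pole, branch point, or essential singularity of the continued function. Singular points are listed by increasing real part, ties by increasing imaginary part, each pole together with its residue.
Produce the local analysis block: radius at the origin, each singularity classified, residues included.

Radius of convergence at 0: 2/9.
At -11/8: a pole of order 1; residue -540/19.
At -2/9: a logarithmic branch point.

Denominator factor (λ + 11/8): pole of order 1 at -11/8, modulus 11/8.
Branch term (1)*log(1 - λ/(-2/9)): its argument vanishes at λ = -2/9, a logarithmic branch point, modulus 2/9.
The radius of convergence is the smallest modulus among the singular points: 2/9.
The branch term is analytic at -11/8 and contributes nothing to the residue; only the rational part matters.
At the order-1 pole -11/8 set g(λ) = (λ - (-11/8))*(rational part) = -8*λ/19 - 29.
Simple pole: residue = g(a) at a = -11/8, which is -540/19.
List the singular points by increasing real part (a conjugate pair: the negative imaginary part first).


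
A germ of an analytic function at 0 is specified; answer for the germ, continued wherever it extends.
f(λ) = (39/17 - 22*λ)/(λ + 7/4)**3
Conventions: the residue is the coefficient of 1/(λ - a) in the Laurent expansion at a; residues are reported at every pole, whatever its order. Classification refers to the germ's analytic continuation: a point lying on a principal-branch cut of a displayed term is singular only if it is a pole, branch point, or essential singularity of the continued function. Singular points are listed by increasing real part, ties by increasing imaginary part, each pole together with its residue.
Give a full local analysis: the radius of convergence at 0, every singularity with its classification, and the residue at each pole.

Denominator factor (λ + 7/4)^3: pole of order 3 at -7/4, modulus 7/4.
The radius of convergence is the smallest modulus among the singular points: 7/4.
At the order-3 pole -7/4 set g(λ) = (λ - (-7/4))^3*f(λ) = 39/17 - 22*λ.
Order-3 pole: residue = g''(a)/2; g''(-7/4) = 0, so the residue is 0.

Radius of convergence at 0: 7/4.
At -7/4: a pole of order 3; residue 0.


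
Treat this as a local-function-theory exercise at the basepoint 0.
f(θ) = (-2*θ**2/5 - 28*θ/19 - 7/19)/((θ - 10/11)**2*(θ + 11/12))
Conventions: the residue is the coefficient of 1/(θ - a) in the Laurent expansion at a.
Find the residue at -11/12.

At the order-1 pole -11/12 set g(θ) = (θ - (-11/12))*f(θ) = (-2*θ**2/5 - 28*θ/19 - 7/19)/(θ - 10/11)**2.
Simple pole: residue = g(a) at a = -11/12, which is 1069882/5517695.

The residue is 1069882/5517695.


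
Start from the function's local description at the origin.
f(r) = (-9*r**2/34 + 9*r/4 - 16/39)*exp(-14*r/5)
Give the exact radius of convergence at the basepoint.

The radius of convergence is infinite.

The factor exp(-14*r/5) is entire and contributes no finite singular point.
The polynomial part has no poles.
No finite singular points: the Taylor series at 0 converges everywhere.


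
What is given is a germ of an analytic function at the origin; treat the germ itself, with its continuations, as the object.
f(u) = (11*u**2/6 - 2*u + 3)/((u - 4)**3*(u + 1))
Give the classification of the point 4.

The point is a pole of order 3.

The denominator factor u - 4 vanishes at 4 and appears to the power 3; the numerator there equals 73/3, nonzero, and no other factor vanishes.
Hence a pole whose order is the multiplicity, 3.


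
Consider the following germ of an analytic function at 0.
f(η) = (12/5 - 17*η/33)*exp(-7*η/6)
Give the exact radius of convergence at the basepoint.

The radius of convergence is infinite.

The factor exp(-7*η/6) is entire and contributes no finite singular point.
The polynomial part has no poles.
No finite singular points: the Taylor series at 0 converges everywhere.


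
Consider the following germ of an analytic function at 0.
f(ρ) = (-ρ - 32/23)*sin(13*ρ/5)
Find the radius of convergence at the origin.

The radius of convergence is infinite.

The factor sin(13*ρ/5) is entire and contributes no finite singular point.
The polynomial part has no poles.
No finite singular points: the Taylor series at 0 converges everywhere.


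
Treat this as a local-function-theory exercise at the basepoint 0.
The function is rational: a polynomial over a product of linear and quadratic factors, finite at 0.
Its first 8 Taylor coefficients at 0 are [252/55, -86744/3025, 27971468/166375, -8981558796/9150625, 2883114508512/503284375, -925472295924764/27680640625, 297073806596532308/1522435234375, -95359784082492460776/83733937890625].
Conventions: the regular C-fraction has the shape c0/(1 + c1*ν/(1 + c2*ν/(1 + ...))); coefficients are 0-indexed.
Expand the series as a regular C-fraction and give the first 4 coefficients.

The regular C-fraction coefficients are [252/55, 3098/495, -121355/306702, 138034197/375957790].


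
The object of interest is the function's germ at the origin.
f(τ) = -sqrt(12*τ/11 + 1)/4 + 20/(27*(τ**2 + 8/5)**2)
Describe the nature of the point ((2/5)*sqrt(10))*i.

The denominator factor τ**2 + 8/5 vanishes at ((2/5)*sqrt(10))*i and appears to the power 2; the numerator there equals 20/27, nonzero, and no other factor vanishes.
The branch terms are analytic at this point.
Hence a pole whose order is the multiplicity, 2.

The point is a pole of order 2.


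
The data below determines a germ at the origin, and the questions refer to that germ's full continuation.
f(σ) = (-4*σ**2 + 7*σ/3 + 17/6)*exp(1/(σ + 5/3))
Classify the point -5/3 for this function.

The point is an essential singularity.

The exponent 1/(σ - (-5/3)) has a pole at -5/3, so exp(1/(σ - (-5/3))) takes every nonzero value near it: an essential singularity (not a pole of any order).


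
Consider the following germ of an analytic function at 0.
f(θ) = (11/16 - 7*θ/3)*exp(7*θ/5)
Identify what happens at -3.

The point is a regular point.

There is no denominator, hence no pole anywhere.
The factor exp(7*θ/5) is entire.
So the germ continues analytically to -3.


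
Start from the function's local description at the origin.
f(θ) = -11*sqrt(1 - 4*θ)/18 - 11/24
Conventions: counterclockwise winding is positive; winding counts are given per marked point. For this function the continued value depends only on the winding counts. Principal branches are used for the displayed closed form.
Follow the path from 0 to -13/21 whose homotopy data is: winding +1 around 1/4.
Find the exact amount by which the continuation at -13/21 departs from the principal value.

Continued minus principal equals (11/189)*sqrt(1533).

The rational part is single-valued and drops out of the difference; each branch term changes only by its own monodromy.
(-11/18)*sqrt(1 - θ/(1/4)): winding +1 is odd, the square root flips sign, contributing -2*(-11/18)*sqrt(1 - (-13/21)/(1/4)) = -2*(-11/18)*sqrt(73/21) = (11/189)*sqrt(1533).
Summing the contributions at θ = -13/21 gives (11/189)*sqrt(1533).


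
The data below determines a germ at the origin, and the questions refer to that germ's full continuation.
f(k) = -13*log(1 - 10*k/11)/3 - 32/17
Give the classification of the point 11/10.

The point is a logarithmic branch point.

The term (-13/3)*log(1 - k/(11/10)) has argument 1 - 11/10/(11/10) = 0 at 11/10: a logarithmic (infinitely-sheeted) branch point; the remaining terms are analytic or single-valued there.


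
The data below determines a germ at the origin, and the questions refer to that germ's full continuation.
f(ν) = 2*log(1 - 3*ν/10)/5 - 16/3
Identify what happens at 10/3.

The point is a logarithmic branch point.

The term (2/5)*log(1 - ν/(10/3)) has argument 1 - 10/3/(10/3) = 0 at 10/3: a logarithmic (infinitely-sheeted) branch point; the remaining terms are analytic or single-valued there.


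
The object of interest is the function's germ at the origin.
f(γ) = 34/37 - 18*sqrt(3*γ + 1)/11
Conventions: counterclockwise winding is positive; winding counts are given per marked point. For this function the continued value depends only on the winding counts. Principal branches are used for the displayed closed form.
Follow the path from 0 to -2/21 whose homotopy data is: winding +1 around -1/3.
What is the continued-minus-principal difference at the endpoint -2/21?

The rational part is single-valued and drops out of the difference; each branch term changes only by its own monodromy.
(-18/11)*sqrt(1 - γ/(-1/3)): winding +1 is odd, the square root flips sign, contributing -2*(-18/11)*sqrt(1 - (-2/21)/(-1/3)) = -2*(-18/11)*sqrt(5/7) = (36/77)*sqrt(35).
Summing the contributions at γ = -2/21 gives (36/77)*sqrt(35).

Continued minus principal equals (36/77)*sqrt(35).


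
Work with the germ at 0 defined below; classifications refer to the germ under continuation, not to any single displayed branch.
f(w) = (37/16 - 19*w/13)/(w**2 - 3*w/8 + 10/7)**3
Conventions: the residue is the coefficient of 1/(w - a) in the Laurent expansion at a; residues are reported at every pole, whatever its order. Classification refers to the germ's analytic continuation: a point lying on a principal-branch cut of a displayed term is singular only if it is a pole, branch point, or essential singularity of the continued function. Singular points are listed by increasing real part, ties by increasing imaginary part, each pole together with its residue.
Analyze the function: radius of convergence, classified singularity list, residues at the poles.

Radius of convergence at 0: (1/7)*sqrt(70).
At (3/16) - ((1/112)*sqrt(17479))*i: a pole of order 3; residue ((255295488/202394627149)*sqrt(17479))*i.
At (3/16) + ((1/112)*sqrt(17479))*i: a pole of order 3; residue -((255295488/202394627149)*sqrt(17479))*i.


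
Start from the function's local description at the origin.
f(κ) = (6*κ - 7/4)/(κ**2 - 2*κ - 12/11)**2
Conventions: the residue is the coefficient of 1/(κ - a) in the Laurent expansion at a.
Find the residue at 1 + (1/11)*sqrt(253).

The residue is -(187/8464)*sqrt(253).

The factor κ**2 - 2*κ - 12/11 splits as (κ - a)(κ - a') with a = 1 + (1/11)*sqrt(253), a' = 1 - (1/11)*sqrt(253). At the order-2 pole a set g(κ) = (κ - a)^2*f(κ) = [6*κ - 7/4] / (κ - a')^2.
Order-2 pole: residue = g'(a); g'(1 + (1/11)*sqrt(253)) = -(187/8464)*sqrt(253), so the residue is -(187/8464)*sqrt(253).


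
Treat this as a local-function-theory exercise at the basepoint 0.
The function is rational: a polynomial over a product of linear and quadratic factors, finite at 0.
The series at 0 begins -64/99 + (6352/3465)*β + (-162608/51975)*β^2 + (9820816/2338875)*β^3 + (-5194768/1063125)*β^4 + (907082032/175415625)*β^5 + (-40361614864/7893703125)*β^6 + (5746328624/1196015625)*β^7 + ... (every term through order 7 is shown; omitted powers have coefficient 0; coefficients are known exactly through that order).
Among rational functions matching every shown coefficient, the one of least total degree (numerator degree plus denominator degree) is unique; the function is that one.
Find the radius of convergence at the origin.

No rational of total degree below 5 reproduces all 8 coefficients; solving the [1/4] Pade equations on them gives f(β) = (6*β/7 - 40/11)/((β + 3/2)**3*(β + 5/3)), whose expansion matches every shown term.
Denominator factor (β + 5/3): pole of order 1 at -5/3, modulus 5/3.
Denominator factor (β + 3/2)^3: pole of order 3 at -3/2, modulus 3/2.
The radius of convergence is the smallest modulus among the singular points: 3/2.

The radius of convergence is 3/2.


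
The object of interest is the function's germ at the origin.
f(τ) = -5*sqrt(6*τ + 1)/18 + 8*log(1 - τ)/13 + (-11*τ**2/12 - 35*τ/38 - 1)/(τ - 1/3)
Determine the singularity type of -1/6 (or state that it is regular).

The point is an algebraic (square-root) branch point.

The term (-5/18)*sqrt(1 - τ/(-1/6)) has argument 1 - -1/6/(-1/6) = 0 at -1/6: a square-root (algebraic, two-sheeted) branch point; the remaining terms are analytic or single-valued there.


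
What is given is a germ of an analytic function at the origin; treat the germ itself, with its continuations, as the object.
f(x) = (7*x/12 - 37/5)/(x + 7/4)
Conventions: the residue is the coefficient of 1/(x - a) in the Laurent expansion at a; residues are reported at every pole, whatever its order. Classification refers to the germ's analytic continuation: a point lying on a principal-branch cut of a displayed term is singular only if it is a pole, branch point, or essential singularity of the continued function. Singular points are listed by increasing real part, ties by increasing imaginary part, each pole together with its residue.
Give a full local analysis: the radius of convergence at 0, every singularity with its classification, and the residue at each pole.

Radius of convergence at 0: 7/4.
At -7/4: a pole of order 1; residue -2021/240.

Denominator factor (x + 7/4): pole of order 1 at -7/4, modulus 7/4.
The radius of convergence is the smallest modulus among the singular points: 7/4.
At the order-1 pole -7/4 set g(x) = (x - (-7/4))*f(x) = 7*x/12 - 37/5.
Simple pole: residue = g(a) at a = -7/4, which is -2021/240.


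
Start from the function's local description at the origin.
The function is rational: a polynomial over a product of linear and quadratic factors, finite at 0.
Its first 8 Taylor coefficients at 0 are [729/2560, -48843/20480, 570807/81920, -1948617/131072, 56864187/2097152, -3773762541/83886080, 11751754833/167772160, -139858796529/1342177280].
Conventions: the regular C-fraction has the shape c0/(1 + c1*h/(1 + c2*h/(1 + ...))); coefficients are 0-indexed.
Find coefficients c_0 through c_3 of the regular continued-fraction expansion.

The regular C-fraction coefficients are [729/2560, 67/8, -2923/536, 330723/783364].

Taylor coefficients (read off): a_0 = 729/2560, a_1 = -48843/20480, a_2 = 570807/81920, a_3 = -1948617/131072.
c0 = a_0 = 729/2560. Peel one level at a time: if S = 1 + c*h/S' with S'(0) = 1, then c is the h-coefficient of S and S' = c*h/(S - 1).
S_1 = c0/f = 1 + (67/8)*h + (2923/64)*h^2 + ...; c1 = 67/8.
S_2 = c1*h/(S_1 - 1) = 1 + (-2923/536)*h + (330723/143648)*h^2 + ...; c2 = -2923/536.
S_3 = c2*h/(S_2 - 1) = 1 + (330723/783364)*h + ...; c3 = 330723/783364.


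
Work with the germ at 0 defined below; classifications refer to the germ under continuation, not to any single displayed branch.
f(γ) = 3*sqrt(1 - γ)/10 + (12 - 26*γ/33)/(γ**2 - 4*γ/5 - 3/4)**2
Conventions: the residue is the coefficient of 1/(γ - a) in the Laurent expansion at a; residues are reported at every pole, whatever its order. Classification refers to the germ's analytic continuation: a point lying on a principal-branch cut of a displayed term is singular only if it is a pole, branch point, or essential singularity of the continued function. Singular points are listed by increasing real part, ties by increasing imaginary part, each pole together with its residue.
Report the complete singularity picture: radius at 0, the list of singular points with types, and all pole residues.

Radius of convergence at 0: -2/5 + (1/10)*sqrt(91).
At 2/5 - (1/10)*sqrt(91): a pole of order 2; residue (96400/273273)*sqrt(91).
At 1: an algebraic (square-root) branch point.
At 2/5 + (1/10)*sqrt(91): a pole of order 2; residue -(96400/273273)*sqrt(91).

Denominator factor (γ**2 - 4*γ/5 - 3/4)^2: discriminant 91/25, real irrational roots 2/5 + (1/10)*sqrt(91) and 2/5 - (1/10)*sqrt(91); poles of order 2, moduli 2/5 + (1/10)*sqrt(91) and -2/5 + (1/10)*sqrt(91).
Branch term (3/10)*sqrt(1 - γ/(1)): its argument vanishes at γ = 1, a square-root branch point, modulus 1.
The radius of convergence is the smallest modulus among the singular points: -2/5 + (1/10)*sqrt(91).
The branch term is analytic at 2/5 - (1/10)*sqrt(91) and contributes nothing to the residue; only the rational part matters.
The factor γ**2 - 4*γ/5 - 3/4 splits as (γ - a)(γ - a') with a = 2/5 - (1/10)*sqrt(91), a' = 2/5 + (1/10)*sqrt(91). At the order-2 pole a set g(γ) = (γ - a)^2*(rational part) = [12 - 26*γ/33] / (γ - a')^2.
Order-2 pole: residue = g'(a); g'(2/5 - (1/10)*sqrt(91)) = (96400/273273)*sqrt(91), so the residue is (96400/273273)*sqrt(91).
The branch term is analytic at 2/5 + (1/10)*sqrt(91) and contributes nothing to the residue; only the rational part matters.
The factor γ**2 - 4*γ/5 - 3/4 splits as (γ - a)(γ - a') with a = 2/5 + (1/10)*sqrt(91), a' = 2/5 - (1/10)*sqrt(91). At the order-2 pole a set g(γ) = (γ - a)^2*(rational part) = [12 - 26*γ/33] / (γ - a')^2.
Order-2 pole: residue = g'(a); g'(2/5 + (1/10)*sqrt(91)) = -(96400/273273)*sqrt(91), so the residue is -(96400/273273)*sqrt(91).
List the singular points by increasing real part (a conjugate pair: the negative imaginary part first).


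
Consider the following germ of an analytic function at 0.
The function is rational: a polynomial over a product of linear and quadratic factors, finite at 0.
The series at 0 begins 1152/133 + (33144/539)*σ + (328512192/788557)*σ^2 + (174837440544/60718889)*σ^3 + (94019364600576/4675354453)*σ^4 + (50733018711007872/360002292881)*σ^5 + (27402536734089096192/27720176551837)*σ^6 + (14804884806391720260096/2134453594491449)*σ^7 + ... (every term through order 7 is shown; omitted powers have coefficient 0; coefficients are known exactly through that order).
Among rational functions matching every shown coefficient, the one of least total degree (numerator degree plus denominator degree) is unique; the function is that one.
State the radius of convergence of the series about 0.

No rational of total degree below 4 reproduces all 8 coefficients; solving the [1/3] Pade equations on them gives f(σ) = (7*σ/4 - 12/19)/((σ - 7/8)*(σ**2 - 8*σ/11 + 1/12)), whose expansion matches every shown term.
Denominator factor (σ - 7/8): pole of order 1 at 7/8, modulus 7/8.
Denominator factor (σ**2 - 8*σ/11 + 1/12): discriminant 71/363, real irrational roots 4/11 + (1/66)*sqrt(213) and 4/11 - (1/66)*sqrt(213); poles of order 1, moduli 4/11 + (1/66)*sqrt(213) and 4/11 - (1/66)*sqrt(213).
The radius of convergence is the smallest modulus among the singular points: 4/11 - (1/66)*sqrt(213).

The radius of convergence is 4/11 - (1/66)*sqrt(213).


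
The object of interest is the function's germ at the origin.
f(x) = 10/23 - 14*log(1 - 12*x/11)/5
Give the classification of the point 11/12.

The term (-14/5)*log(1 - x/(11/12)) has argument 1 - 11/12/(11/12) = 0 at 11/12: a logarithmic (infinitely-sheeted) branch point; the remaining terms are analytic or single-valued there.

The point is a logarithmic branch point.


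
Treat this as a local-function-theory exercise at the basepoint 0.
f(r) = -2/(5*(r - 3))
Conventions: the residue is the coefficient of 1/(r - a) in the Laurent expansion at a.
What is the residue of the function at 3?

The residue is -2/5.

At the order-1 pole 3 set g(r) = (r - (3))*f(r) = -2/5.
Simple pole: residue = g(a) at a = 3, which is -2/5.


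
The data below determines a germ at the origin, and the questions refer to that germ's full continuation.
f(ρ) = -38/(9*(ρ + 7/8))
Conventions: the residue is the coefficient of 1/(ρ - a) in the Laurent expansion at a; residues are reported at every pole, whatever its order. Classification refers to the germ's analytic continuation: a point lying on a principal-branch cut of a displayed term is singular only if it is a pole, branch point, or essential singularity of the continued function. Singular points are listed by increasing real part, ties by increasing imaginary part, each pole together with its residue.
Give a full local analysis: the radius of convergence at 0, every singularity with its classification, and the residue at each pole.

Radius of convergence at 0: 7/8.
At -7/8: a pole of order 1; residue -38/9.

Denominator factor (ρ + 7/8): pole of order 1 at -7/8, modulus 7/8.
The radius of convergence is the smallest modulus among the singular points: 7/8.
At the order-1 pole -7/8 set g(ρ) = (ρ - (-7/8))*f(ρ) = -38/9.
Simple pole: residue = g(a) at a = -7/8, which is -38/9.


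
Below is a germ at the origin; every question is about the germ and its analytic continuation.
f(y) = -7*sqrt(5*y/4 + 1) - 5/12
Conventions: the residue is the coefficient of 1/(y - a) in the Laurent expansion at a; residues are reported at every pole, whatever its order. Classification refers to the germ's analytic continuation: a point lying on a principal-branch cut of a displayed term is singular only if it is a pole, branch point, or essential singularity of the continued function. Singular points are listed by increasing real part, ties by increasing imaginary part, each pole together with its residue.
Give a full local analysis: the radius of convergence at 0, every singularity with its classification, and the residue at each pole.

Radius of convergence at 0: 4/5.
At -4/5: an algebraic (square-root) branch point.

Branch term (-7)*sqrt(1 - y/(-4/5)): its argument vanishes at y = -4/5, a square-root branch point, modulus 4/5.
The radius of convergence is the smallest modulus among the singular points: 4/5.


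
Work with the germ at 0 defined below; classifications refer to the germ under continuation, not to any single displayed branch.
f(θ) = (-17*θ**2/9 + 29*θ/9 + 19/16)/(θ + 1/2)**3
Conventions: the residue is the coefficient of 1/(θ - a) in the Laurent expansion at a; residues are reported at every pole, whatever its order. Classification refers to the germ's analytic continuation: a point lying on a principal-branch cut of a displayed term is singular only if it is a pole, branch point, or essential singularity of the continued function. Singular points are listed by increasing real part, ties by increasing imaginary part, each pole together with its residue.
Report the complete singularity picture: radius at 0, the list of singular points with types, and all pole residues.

Denominator factor (θ + 1/2)^3: pole of order 3 at -1/2, modulus 1/2.
The radius of convergence is the smallest modulus among the singular points: 1/2.
At the order-3 pole -1/2 set g(θ) = (θ - (-1/2))^3*f(θ) = -17*θ**2/9 + 29*θ/9 + 19/16.
Order-3 pole: residue = g''(a)/2; g''(-1/2) = -34/9, so the residue is -17/9.

Radius of convergence at 0: 1/2.
At -1/2: a pole of order 3; residue -17/9.


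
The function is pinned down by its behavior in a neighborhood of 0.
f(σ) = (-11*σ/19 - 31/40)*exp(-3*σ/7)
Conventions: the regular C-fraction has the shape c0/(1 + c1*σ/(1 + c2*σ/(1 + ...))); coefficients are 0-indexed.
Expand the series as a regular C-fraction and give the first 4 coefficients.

Taylor coefficients (expand at 0): a_0 = -31/40, a_1 = -1313/5320, a_2 = 13179/74480, a_3 = -22419/521360.
c0 = a_0 = -31/40. Peel one level at a time: if S = 1 + c*σ/S' with S'(0) = 1, then c is the σ-coefficient of S and S' = c*σ/(S - 1).
S_1 = c0/f = 1 + (-1313/4123)*σ + (11210369/33998258)*σ^2 + ...; c1 = -1313/4123.
S_2 = c1*σ/(S_1 - 1) = 1 + (11210369/10826998)*σ + (114813747/337897924)*σ^2 + ...; c2 = 11210369/10826998.
S_3 = c2*σ/(S_2 - 1) = 1 + (-67625296983/206069002958)*σ + ...; c3 = -67625296983/206069002958.

The regular C-fraction coefficients are [-31/40, -1313/4123, 11210369/10826998, -67625296983/206069002958].


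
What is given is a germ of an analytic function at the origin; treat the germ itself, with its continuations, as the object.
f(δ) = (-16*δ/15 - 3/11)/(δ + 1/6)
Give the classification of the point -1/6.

The point is a pole of order 1.

The denominator factor δ + 1/6 vanishes at -1/6 and appears to the power 1; the numerator there equals -47/495, nonzero, and no other factor vanishes.
Hence a pole whose order is the multiplicity, 1.
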